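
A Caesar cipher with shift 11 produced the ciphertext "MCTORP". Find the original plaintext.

Step 1: Reverse the shift by subtracting 11 from each letter position.
  M (position 12) -> position (12-11) mod 26 = 1 -> B
  C (position 2) -> position (2-11) mod 26 = 17 -> R
  T (position 19) -> position (19-11) mod 26 = 8 -> I
  O (position 14) -> position (14-11) mod 26 = 3 -> D
  R (position 17) -> position (17-11) mod 26 = 6 -> G
  P (position 15) -> position (15-11) mod 26 = 4 -> E
Decrypted message: BRIDGE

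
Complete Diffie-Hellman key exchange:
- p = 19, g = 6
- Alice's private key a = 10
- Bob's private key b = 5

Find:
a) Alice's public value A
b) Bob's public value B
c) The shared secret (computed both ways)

Step 1: A = g^a mod p = 6^10 mod 19 = 6.
Step 2: B = g^b mod p = 6^5 mod 19 = 5.
Step 3: Alice computes s = B^a mod p = 5^10 mod 19 = 5.
Step 4: Bob computes s = A^b mod p = 6^5 mod 19 = 5.
Both sides agree: shared secret = 5.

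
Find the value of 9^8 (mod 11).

Step 1: Compute 9^8 mod 11 step by step, reducing modulo 11 at each step.
  9^1 mod 11 = 9
  9^2 mod 11 = (9 * 9) mod 11 = 4
  9^3 mod 11 = (4 * 9) mod 11 = 3
  9^4 mod 11 = (3 * 9) mod 11 = 5
  9^5 mod 11 = (5 * 9) mod 11 = 1
  9^6 mod 11 = (1 * 9) mod 11 = 9
  9^7 mod 11 = (9 * 9) mod 11 = 4
  9^8 mod 11 = (4 * 9) mod 11 = 3
Step 2: Result = 3.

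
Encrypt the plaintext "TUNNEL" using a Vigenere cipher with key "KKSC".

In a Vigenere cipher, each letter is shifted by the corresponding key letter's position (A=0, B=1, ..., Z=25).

Step 1: Repeat key to match plaintext length:
  Plaintext: TUNNEL
  Key:       KKSCKK
Step 2: Encrypt each letter:
  T(19) + K(10) = (19+10) mod 26 = 3 = D
  U(20) + K(10) = (20+10) mod 26 = 4 = E
  N(13) + S(18) = (13+18) mod 26 = 5 = F
  N(13) + C(2) = (13+2) mod 26 = 15 = P
  E(4) + K(10) = (4+10) mod 26 = 14 = O
  L(11) + K(10) = (11+10) mod 26 = 21 = V
Ciphertext: DEFPOV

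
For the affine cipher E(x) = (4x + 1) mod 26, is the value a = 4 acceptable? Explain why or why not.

Step 1: Compute gcd(4, 26).
Step 2: gcd(4, 26) = 2.
Since gcd = 2 != 1, 4 shares a common factor with 26, so it cannot be used.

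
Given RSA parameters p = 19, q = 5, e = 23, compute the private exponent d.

Step 1: n = 19 * 5 = 95.
Step 2: phi(n) = 18 * 4 = 72.
Step 3: Find d such that 23 * d = 1 (mod 72).
Step 4: d = 23^(-1) mod 72 = 47.
Verification: 23 * 47 = 1081 = 15 * 72 + 1.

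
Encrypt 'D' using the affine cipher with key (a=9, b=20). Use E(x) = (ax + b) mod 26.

Step 1: Convert 'D' to number: x = 3.
Step 2: E(3) = (9 * 3 + 20) mod 26 = 47 mod 26 = 21.
Step 3: Convert 21 back to letter: V.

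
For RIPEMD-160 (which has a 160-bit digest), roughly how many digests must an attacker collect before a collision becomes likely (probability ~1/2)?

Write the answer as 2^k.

Step 1: The birthday paradox gives collision probability ~50% after sqrt(2^n) = 2^(n/2) hashes.
Step 2: For 160-bit output: 2^(160/2) = 2^80.
Step 3: Approximately 2^80 hash computations needed.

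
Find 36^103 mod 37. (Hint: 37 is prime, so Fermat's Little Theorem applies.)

Step 1: Since 37 is prime, by Fermat's Little Theorem: 36^36 = 1 (mod 37).
Step 2: Reduce exponent: 103 mod 36 = 31.
Step 3: So 36^103 = 36^31 (mod 37).
Step 4: 36^31 mod 37 = 36.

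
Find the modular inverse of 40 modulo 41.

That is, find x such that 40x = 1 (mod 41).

Step 1: We need x such that 40 * x = 1 (mod 41).
Step 2: Using the extended Euclidean algorithm or trial:
  40 * 40 = 1600 = 39 * 41 + 1.
Step 3: Since 1600 mod 41 = 1, the inverse is x = 40.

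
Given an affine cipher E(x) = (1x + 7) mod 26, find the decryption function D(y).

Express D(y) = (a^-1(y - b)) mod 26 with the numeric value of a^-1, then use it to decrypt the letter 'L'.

Step 1: Find a^-1, the modular inverse of 1 mod 26.
Step 2: We need 1 * a^-1 = 1 (mod 26).
Step 3: 1 * 1 = 1 = 0 * 26 + 1, so a^-1 = 1.
Step 4: D(y) = 1(y - 7) mod 26.
Step 5: Apply to 'L' (y = 11): D(11) = 1 * (11 - 7) mod 26 = 1 * 4 mod 26 = 4 -> 'E'.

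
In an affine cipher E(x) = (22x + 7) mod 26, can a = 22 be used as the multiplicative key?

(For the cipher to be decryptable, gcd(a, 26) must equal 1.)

Step 1: Compute gcd(22, 26).
Step 2: gcd(22, 26) = 2.
Since gcd = 2 != 1, 22 shares a common factor with 26, so it cannot be used.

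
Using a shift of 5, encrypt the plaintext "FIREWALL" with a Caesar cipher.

Step 1: For each letter, shift forward by 5 positions (mod 26).
  F (position 5) -> position (5+5) mod 26 = 10 -> K
  I (position 8) -> position (8+5) mod 26 = 13 -> N
  R (position 17) -> position (17+5) mod 26 = 22 -> W
  E (position 4) -> position (4+5) mod 26 = 9 -> J
  W (position 22) -> position (22+5) mod 26 = 1 -> B
  A (position 0) -> position (0+5) mod 26 = 5 -> F
  L (position 11) -> position (11+5) mod 26 = 16 -> Q
  L (position 11) -> position (11+5) mod 26 = 16 -> Q
Result: KNWJBFQQ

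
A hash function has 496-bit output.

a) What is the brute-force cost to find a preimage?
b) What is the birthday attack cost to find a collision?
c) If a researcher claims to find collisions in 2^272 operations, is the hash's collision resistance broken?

Step 1: Preimage resistance requires brute-force of 2^496 operations.
Step 2: Collision resistance (birthday bound) = 2^(496/2) = 2^248.
Step 3: The claimed attack costs 2^272 operations.
Step 4: Since 2^272 >= 2^248, the claimed attack is no faster than the generic birthday attack, so this does not break collision resistance.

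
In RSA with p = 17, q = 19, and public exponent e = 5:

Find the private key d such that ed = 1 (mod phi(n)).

Step 1: n = 17 * 19 = 323.
Step 2: phi(n) = 16 * 18 = 288.
Step 3: Find d such that 5 * d = 1 (mod 288).
Step 4: d = 5^(-1) mod 288 = 173.
Verification: 5 * 173 = 865 = 3 * 288 + 1.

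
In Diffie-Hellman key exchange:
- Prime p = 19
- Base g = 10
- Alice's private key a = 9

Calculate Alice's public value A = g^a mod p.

Step 1: A = g^a mod p = 10^9 mod 19.
  10^1 mod 19 = 10
  10^2 mod 19 = (10 * 10) mod 19 = 5
  10^3 mod 19 = (5 * 10) mod 19 = 12
  10^4 mod 19 = (12 * 10) mod 19 = 6
  10^5 mod 19 = (6 * 10) mod 19 = 3
  10^6 mod 19 = (3 * 10) mod 19 = 11
  10^7 mod 19 = (11 * 10) mod 19 = 15
  10^8 mod 19 = (15 * 10) mod 19 = 17
  10^9 mod 19 = (17 * 10) mod 19 = 18
Result: A = 18.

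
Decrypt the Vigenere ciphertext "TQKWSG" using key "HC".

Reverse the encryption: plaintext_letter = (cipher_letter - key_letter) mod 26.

Step 1: Extend key: HCHCHC
Step 2: Decrypt each letter (c - k) mod 26:
  T(19) - H(7) = (19-7) mod 26 = 12 = M
  Q(16) - C(2) = (16-2) mod 26 = 14 = O
  K(10) - H(7) = (10-7) mod 26 = 3 = D
  W(22) - C(2) = (22-2) mod 26 = 20 = U
  S(18) - H(7) = (18-7) mod 26 = 11 = L
  G(6) - C(2) = (6-2) mod 26 = 4 = E
Plaintext: MODULE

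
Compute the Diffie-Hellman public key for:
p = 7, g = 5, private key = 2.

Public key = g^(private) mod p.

Step 1: A = g^a mod p = 5^2 mod 7.
  5^1 mod 7 = 5
  5^2 mod 7 = (5 * 5) mod 7 = 4
Result: A = 4.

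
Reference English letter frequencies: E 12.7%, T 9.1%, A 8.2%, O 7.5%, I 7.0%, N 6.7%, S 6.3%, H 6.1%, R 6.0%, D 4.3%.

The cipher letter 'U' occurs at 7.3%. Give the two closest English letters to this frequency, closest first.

Step 1: Observed frequency of 'U' is 7.3%.
Step 2: Compute distances to each reference frequency and sort:
  O (7.5%): difference = 0.2% <-- BEST
  I (7.0%): difference = 0.3% <-- RUNNER-UP
  N (6.7%): difference = 0.6%
  A (8.2%): difference = 0.9%
  S (6.3%): difference = 1.0%
Step 3: Most likely is 'O' (7.5%, diff 0.2%); second most likely is 'I' (7.0%, diff 0.3%).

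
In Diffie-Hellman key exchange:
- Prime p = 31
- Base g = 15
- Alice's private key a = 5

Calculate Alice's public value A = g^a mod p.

Step 1: A = g^a mod p = 15^5 mod 31.
  15^1 mod 31 = 15
  15^2 mod 31 = (15 * 15) mod 31 = 8
  15^3 mod 31 = (8 * 15) mod 31 = 27
  15^4 mod 31 = (27 * 15) mod 31 = 2
  15^5 mod 31 = (2 * 15) mod 31 = 30
Result: A = 30.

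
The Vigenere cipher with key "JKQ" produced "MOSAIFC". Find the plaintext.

Step 1: Extend key: JKQJKQJ
Step 2: Decrypt each letter (c - k) mod 26:
  M(12) - J(9) = (12-9) mod 26 = 3 = D
  O(14) - K(10) = (14-10) mod 26 = 4 = E
  S(18) - Q(16) = (18-16) mod 26 = 2 = C
  A(0) - J(9) = (0-9) mod 26 = 17 = R
  I(8) - K(10) = (8-10) mod 26 = 24 = Y
  F(5) - Q(16) = (5-16) mod 26 = 15 = P
  C(2) - J(9) = (2-9) mod 26 = 19 = T
Plaintext: DECRYPT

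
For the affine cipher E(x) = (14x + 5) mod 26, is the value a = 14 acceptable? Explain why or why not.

Step 1: Compute gcd(14, 26).
Step 2: gcd(14, 26) = 2.
Since gcd = 2 != 1, 14 shares a common factor with 26, so it cannot be used.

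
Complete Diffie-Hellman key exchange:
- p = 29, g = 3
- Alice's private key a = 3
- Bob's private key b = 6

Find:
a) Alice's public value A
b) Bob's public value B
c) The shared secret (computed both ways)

Step 1: A = g^a mod p = 3^3 mod 29 = 27.
Step 2: B = g^b mod p = 3^6 mod 29 = 4.
Step 3: Alice computes s = B^a mod p = 4^3 mod 29 = 6.
Step 4: Bob computes s = A^b mod p = 27^6 mod 29 = 6.
Both sides agree: shared secret = 6.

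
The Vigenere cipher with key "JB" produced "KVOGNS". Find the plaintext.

Step 1: Extend key: JBJBJB
Step 2: Decrypt each letter (c - k) mod 26:
  K(10) - J(9) = (10-9) mod 26 = 1 = B
  V(21) - B(1) = (21-1) mod 26 = 20 = U
  O(14) - J(9) = (14-9) mod 26 = 5 = F
  G(6) - B(1) = (6-1) mod 26 = 5 = F
  N(13) - J(9) = (13-9) mod 26 = 4 = E
  S(18) - B(1) = (18-1) mod 26 = 17 = R
Plaintext: BUFFER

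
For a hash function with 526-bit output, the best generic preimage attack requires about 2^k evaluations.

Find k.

Step 1: The hash has a 526-bit output.
Step 2: Preimage resistance means: given a digest h(x), it should be infeasible to find any input that hashes to it.
With a 526-bit output there are 2^526 possible digests, so a generic brute-force preimage search costs about 2^526 evaluations.
Step 3: Security level = 526 bits.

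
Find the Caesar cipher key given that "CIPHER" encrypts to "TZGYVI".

Step 1: Compare first letters: C (position 2) -> T (position 19).
Step 2: Shift = (19 - 2) mod 26 = 17.
The shift value is 17.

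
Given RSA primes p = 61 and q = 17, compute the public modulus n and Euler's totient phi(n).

Step 1: n = p * q = 61 * 17 = 1037.
Step 2: phi(n) = (p-1)(q-1) = 60 * 16 = 960.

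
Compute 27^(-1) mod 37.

Step 1: We need x such that 27 * x = 1 (mod 37).
Step 2: Using the extended Euclidean algorithm or trial:
  27 * 11 = 297 = 8 * 37 + 1.
Step 3: Since 297 mod 37 = 1, the inverse is x = 11.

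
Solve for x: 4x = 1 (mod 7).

Step 1: We need x such that 4 * x = 1 (mod 7).
Step 2: Using the extended Euclidean algorithm or trial:
  4 * 2 = 8 = 1 * 7 + 1.
Step 3: Since 8 mod 7 = 1, the inverse is x = 2.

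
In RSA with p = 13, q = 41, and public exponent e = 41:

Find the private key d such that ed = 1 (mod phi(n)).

Step 1: n = 13 * 41 = 533.
Step 2: phi(n) = 12 * 40 = 480.
Step 3: Find d such that 41 * d = 1 (mod 480).
Step 4: d = 41^(-1) mod 480 = 281.
Verification: 41 * 281 = 11521 = 24 * 480 + 1.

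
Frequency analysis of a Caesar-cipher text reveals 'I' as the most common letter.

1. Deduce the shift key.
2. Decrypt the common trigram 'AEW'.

Step 1: In English, 'E' is the most frequent letter (12.7%).
Step 2: The most frequent ciphertext letter is 'I' (position 8).
Step 3: Shift = (8 - 4) mod 26 = 4.
Step 4: Decrypt 'AEW' by shifting back 4:
  A -> W
  E -> A
  W -> S
Step 5: 'AEW' decrypts to 'WAS'.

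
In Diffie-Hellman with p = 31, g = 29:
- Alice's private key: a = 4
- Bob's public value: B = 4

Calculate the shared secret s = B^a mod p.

Step 1: s = B^a mod p = 4^4 mod 31.
  4^1 mod 31 = 4
  4^2 mod 31 = (4 * 4) mod 31 = 16
  4^3 mod 31 = (16 * 4) mod 31 = 2
  4^4 mod 31 = (2 * 4) mod 31 = 8
Result: shared secret = 8.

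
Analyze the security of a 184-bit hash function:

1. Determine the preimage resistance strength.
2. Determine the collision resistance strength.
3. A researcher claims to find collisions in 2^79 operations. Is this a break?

Step 1: Preimage resistance requires brute-force of 2^184 operations.
Step 2: Collision resistance (birthday bound) = 2^(184/2) = 2^92.
Step 3: The claimed attack costs 2^79 operations.
Step 4: Since 2^79 < 2^92, the claimed attack beats the generic birthday bound, so collision resistance is broken.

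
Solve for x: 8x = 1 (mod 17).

Step 1: We need x such that 8 * x = 1 (mod 17).
Step 2: Using the extended Euclidean algorithm or trial:
  8 * 15 = 120 = 7 * 17 + 1.
Step 3: Since 120 mod 17 = 1, the inverse is x = 15.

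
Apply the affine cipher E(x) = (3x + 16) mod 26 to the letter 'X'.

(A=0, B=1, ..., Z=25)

Step 1: Convert 'X' to number: x = 23.
Step 2: E(23) = (3 * 23 + 16) mod 26 = 85 mod 26 = 7.
Step 3: Convert 7 back to letter: H.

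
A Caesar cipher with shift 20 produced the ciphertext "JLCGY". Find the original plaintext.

Step 1: Reverse the shift by subtracting 20 from each letter position.
  J (position 9) -> position (9-20) mod 26 = 15 -> P
  L (position 11) -> position (11-20) mod 26 = 17 -> R
  C (position 2) -> position (2-20) mod 26 = 8 -> I
  G (position 6) -> position (6-20) mod 26 = 12 -> M
  Y (position 24) -> position (24-20) mod 26 = 4 -> E
Decrypted message: PRIME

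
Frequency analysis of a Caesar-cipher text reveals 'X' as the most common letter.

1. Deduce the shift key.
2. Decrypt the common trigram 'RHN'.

Step 1: In English, 'E' is the most frequent letter (12.7%).
Step 2: The most frequent ciphertext letter is 'X' (position 23).
Step 3: Shift = (23 - 4) mod 26 = 19.
Step 4: Decrypt 'RHN' by shifting back 19:
  R -> Y
  H -> O
  N -> U
Step 5: 'RHN' decrypts to 'YOU'.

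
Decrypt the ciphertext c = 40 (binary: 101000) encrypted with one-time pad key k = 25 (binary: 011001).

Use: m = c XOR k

Step 1: XOR ciphertext with key:
  Ciphertext: 101000
  Key:        011001
  XOR:        110001
Step 2: Plaintext = 110001 = 49 in decimal.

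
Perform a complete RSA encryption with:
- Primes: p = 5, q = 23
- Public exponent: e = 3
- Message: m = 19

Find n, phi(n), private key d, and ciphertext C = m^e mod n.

Step 1: n = 5 * 23 = 115.
Step 2: phi(n) = (5-1)(23-1) = 4 * 22 = 88.
Step 3: Find d = 3^(-1) mod 88 = 59.
  Verify: 3 * 59 = 177 = 1 (mod 88).
Step 4: C = 19^3 mod 115 = 74.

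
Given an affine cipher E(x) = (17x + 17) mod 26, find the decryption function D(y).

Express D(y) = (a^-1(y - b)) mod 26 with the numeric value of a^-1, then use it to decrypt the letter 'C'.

Step 1: Find a^-1, the modular inverse of 17 mod 26.
Step 2: We need 17 * a^-1 = 1 (mod 26).
Step 3: 17 * 23 = 391 = 15 * 26 + 1, so a^-1 = 23.
Step 4: D(y) = 23(y - 17) mod 26.
Step 5: Apply to 'C' (y = 2): D(2) = 23 * (2 - 17) mod 26 = 23 * -15 mod 26 = 19 -> 'T'.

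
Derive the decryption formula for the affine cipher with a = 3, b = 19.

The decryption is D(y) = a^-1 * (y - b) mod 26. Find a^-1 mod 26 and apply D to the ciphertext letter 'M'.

Step 1: Find a^-1, the modular inverse of 3 mod 26.
Step 2: We need 3 * a^-1 = 1 (mod 26).
Step 3: 3 * 9 = 27 = 1 * 26 + 1, so a^-1 = 9.
Step 4: D(y) = 9(y - 19) mod 26.
Step 5: Apply to 'M' (y = 12): D(12) = 9 * (12 - 19) mod 26 = 9 * -7 mod 26 = 15 -> 'P'.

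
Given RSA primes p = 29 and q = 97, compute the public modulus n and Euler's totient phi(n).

Step 1: n = p * q = 29 * 97 = 2813.
Step 2: phi(n) = (p-1)(q-1) = 28 * 96 = 2688.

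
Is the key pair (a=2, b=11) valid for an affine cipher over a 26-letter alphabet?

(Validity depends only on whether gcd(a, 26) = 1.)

Step 1: Compute gcd(2, 26).
Step 2: gcd(2, 26) = 2.
Since gcd = 2 != 1, 2 shares a common factor with 26, so it cannot be used.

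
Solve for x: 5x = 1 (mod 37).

Step 1: We need x such that 5 * x = 1 (mod 37).
Step 2: Using the extended Euclidean algorithm or trial:
  5 * 15 = 75 = 2 * 37 + 1.
Step 3: Since 75 mod 37 = 1, the inverse is x = 15.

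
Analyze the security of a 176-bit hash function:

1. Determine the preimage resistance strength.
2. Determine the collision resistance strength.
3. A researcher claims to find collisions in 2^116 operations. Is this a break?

Step 1: Preimage resistance requires brute-force of 2^176 operations.
Step 2: Collision resistance (birthday bound) = 2^(176/2) = 2^88.
Step 3: The claimed attack costs 2^116 operations.
Step 4: Since 2^116 >= 2^88, the claimed attack is no faster than the generic birthday attack, so this does not break collision resistance.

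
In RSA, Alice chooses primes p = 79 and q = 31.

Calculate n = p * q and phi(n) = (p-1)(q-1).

Step 1: n = p * q = 79 * 31 = 2449.
Step 2: phi(n) = (p-1)(q-1) = 78 * 30 = 2340.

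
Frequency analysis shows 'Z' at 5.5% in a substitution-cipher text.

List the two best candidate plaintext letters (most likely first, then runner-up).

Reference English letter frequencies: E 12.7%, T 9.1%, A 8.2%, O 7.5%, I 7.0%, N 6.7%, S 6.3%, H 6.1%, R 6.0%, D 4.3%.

Step 1: Observed frequency of 'Z' is 5.5%.
Step 2: Compute distances to each reference frequency and sort:
  R (6.0%): difference = 0.5% <-- BEST
  H (6.1%): difference = 0.6% <-- RUNNER-UP
  S (6.3%): difference = 0.8%
  N (6.7%): difference = 1.2%
  D (4.3%): difference = 1.2%
Step 3: Most likely is 'R' (6.0%, diff 0.5%); second most likely is 'H' (6.1%, diff 0.6%).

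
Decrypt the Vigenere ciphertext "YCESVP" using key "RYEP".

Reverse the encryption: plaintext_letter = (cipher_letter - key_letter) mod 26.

Step 1: Extend key: RYEPRY
Step 2: Decrypt each letter (c - k) mod 26:
  Y(24) - R(17) = (24-17) mod 26 = 7 = H
  C(2) - Y(24) = (2-24) mod 26 = 4 = E
  E(4) - E(4) = (4-4) mod 26 = 0 = A
  S(18) - P(15) = (18-15) mod 26 = 3 = D
  V(21) - R(17) = (21-17) mod 26 = 4 = E
  P(15) - Y(24) = (15-24) mod 26 = 17 = R
Plaintext: HEADER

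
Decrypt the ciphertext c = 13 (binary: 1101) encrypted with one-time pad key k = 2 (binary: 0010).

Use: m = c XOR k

Step 1: XOR ciphertext with key:
  Ciphertext: 1101
  Key:        0010
  XOR:        1111
Step 2: Plaintext = 1111 = 15 in decimal.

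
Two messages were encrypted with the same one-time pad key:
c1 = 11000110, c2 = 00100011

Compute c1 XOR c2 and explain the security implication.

Step 1: c1 XOR c2 = (m1 XOR k) XOR (m2 XOR k).
Step 2: By XOR associativity/commutativity: = m1 XOR m2 XOR k XOR k = m1 XOR m2.
Step 3: 11000110 XOR 00100011 = 11100101 = 229.
Step 4: The key cancels out! An attacker learns m1 XOR m2 = 229, revealing the relationship between plaintexts.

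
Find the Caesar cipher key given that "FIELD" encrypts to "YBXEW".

Step 1: Compare first letters: F (position 5) -> Y (position 24).
Step 2: Shift = (24 - 5) mod 26 = 19.
The shift value is 19.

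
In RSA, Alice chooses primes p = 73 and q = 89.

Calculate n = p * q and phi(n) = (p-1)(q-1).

Step 1: n = p * q = 73 * 89 = 6497.
Step 2: phi(n) = (p-1)(q-1) = 72 * 88 = 6336.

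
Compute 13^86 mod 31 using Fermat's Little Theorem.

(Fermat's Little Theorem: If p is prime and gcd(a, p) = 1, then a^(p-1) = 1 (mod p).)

Step 1: Since 31 is prime, by Fermat's Little Theorem: 13^30 = 1 (mod 31).
Step 2: Reduce exponent: 86 mod 30 = 26.
Step 3: So 13^86 = 13^26 (mod 31).
Step 4: 13^26 mod 31 = 28.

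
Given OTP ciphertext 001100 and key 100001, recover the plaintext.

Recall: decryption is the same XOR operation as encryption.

Step 1: XOR ciphertext with key:
  Ciphertext: 001100
  Key:        100001
  XOR:        101101
Step 2: Plaintext = 101101 = 45 in decimal.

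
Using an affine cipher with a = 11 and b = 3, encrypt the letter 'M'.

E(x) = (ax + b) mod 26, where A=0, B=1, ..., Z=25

Step 1: Convert 'M' to number: x = 12.
Step 2: E(12) = (11 * 12 + 3) mod 26 = 135 mod 26 = 5.
Step 3: Convert 5 back to letter: F.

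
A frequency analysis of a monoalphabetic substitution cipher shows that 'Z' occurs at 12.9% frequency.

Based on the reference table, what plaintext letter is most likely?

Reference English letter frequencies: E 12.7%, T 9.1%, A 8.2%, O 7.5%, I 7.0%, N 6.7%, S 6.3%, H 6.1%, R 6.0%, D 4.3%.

Step 1: The observed frequency is 12.9%.
Step 2: Compare with English frequencies:
  E: 12.7% (difference: 0.2%) <-- closest
  T: 9.1% (difference: 3.8%)
  A: 8.2% (difference: 4.7%)
  O: 7.5% (difference: 5.4%)
  I: 7.0% (difference: 5.9%)
  N: 6.7% (difference: 6.2%)
  S: 6.3% (difference: 6.6%)
  H: 6.1% (difference: 6.8%)
  R: 6.0% (difference: 6.9%)
  D: 4.3% (difference: 8.6%)
Step 3: 'Z' most likely represents 'E' (frequency 12.7%).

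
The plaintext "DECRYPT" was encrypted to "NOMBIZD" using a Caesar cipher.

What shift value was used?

Step 1: Compare first letters: D (position 3) -> N (position 13).
Step 2: Shift = (13 - 3) mod 26 = 10.
The shift value is 10.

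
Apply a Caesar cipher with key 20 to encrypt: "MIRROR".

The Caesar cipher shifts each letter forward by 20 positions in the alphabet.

Step 1: For each letter, shift forward by 20 positions (mod 26).
  M (position 12) -> position (12+20) mod 26 = 6 -> G
  I (position 8) -> position (8+20) mod 26 = 2 -> C
  R (position 17) -> position (17+20) mod 26 = 11 -> L
  R (position 17) -> position (17+20) mod 26 = 11 -> L
  O (position 14) -> position (14+20) mod 26 = 8 -> I
  R (position 17) -> position (17+20) mod 26 = 11 -> L
Result: GCLLIL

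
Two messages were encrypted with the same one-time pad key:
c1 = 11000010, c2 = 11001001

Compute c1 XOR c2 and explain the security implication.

Step 1: c1 XOR c2 = (m1 XOR k) XOR (m2 XOR k).
Step 2: By XOR associativity/commutativity: = m1 XOR m2 XOR k XOR k = m1 XOR m2.
Step 3: 11000010 XOR 11001001 = 00001011 = 11.
Step 4: The key cancels out! An attacker learns m1 XOR m2 = 11, revealing the relationship between plaintexts.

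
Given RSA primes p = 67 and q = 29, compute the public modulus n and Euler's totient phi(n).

Step 1: n = p * q = 67 * 29 = 1943.
Step 2: phi(n) = (p-1)(q-1) = 66 * 28 = 1848.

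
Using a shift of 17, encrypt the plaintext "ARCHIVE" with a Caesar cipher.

Step 1: For each letter, shift forward by 17 positions (mod 26).
  A (position 0) -> position (0+17) mod 26 = 17 -> R
  R (position 17) -> position (17+17) mod 26 = 8 -> I
  C (position 2) -> position (2+17) mod 26 = 19 -> T
  H (position 7) -> position (7+17) mod 26 = 24 -> Y
  I (position 8) -> position (8+17) mod 26 = 25 -> Z
  V (position 21) -> position (21+17) mod 26 = 12 -> M
  E (position 4) -> position (4+17) mod 26 = 21 -> V
Result: RITYZMV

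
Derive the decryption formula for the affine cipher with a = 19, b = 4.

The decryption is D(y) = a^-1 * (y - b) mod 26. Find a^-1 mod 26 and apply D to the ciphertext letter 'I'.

Step 1: Find a^-1, the modular inverse of 19 mod 26.
Step 2: We need 19 * a^-1 = 1 (mod 26).
Step 3: 19 * 11 = 209 = 8 * 26 + 1, so a^-1 = 11.
Step 4: D(y) = 11(y - 4) mod 26.
Step 5: Apply to 'I' (y = 8): D(8) = 11 * (8 - 4) mod 26 = 11 * 4 mod 26 = 18 -> 'S'.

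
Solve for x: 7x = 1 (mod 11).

Step 1: We need x such that 7 * x = 1 (mod 11).
Step 2: Using the extended Euclidean algorithm or trial:
  7 * 8 = 56 = 5 * 11 + 1.
Step 3: Since 56 mod 11 = 1, the inverse is x = 8.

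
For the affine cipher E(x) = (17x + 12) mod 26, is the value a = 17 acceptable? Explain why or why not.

Step 1: Compute gcd(17, 26).
Step 2: gcd(17, 26) = 1.
Since gcd = 1, 17 is coprime with 26, so it is a valid key.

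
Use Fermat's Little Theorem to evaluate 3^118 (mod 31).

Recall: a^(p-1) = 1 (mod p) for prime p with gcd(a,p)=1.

Step 1: Since 31 is prime, by Fermat's Little Theorem: 3^30 = 1 (mod 31).
Step 2: Reduce exponent: 118 mod 30 = 28.
Step 3: So 3^118 = 3^28 (mod 31).
Step 4: 3^28 mod 31 = 7.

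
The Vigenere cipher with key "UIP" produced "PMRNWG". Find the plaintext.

Step 1: Extend key: UIPUIP
Step 2: Decrypt each letter (c - k) mod 26:
  P(15) - U(20) = (15-20) mod 26 = 21 = V
  M(12) - I(8) = (12-8) mod 26 = 4 = E
  R(17) - P(15) = (17-15) mod 26 = 2 = C
  N(13) - U(20) = (13-20) mod 26 = 19 = T
  W(22) - I(8) = (22-8) mod 26 = 14 = O
  G(6) - P(15) = (6-15) mod 26 = 17 = R
Plaintext: VECTOR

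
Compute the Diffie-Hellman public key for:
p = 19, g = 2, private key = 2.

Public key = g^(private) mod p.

Step 1: A = g^a mod p = 2^2 mod 19.
  2^1 mod 19 = 2
  2^2 mod 19 = (2 * 2) mod 19 = 4
Result: A = 4.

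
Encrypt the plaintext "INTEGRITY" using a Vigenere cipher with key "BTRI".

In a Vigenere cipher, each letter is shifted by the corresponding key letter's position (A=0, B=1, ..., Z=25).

Step 1: Repeat key to match plaintext length:
  Plaintext: INTEGRITY
  Key:       BTRIBTRIB
Step 2: Encrypt each letter:
  I(8) + B(1) = (8+1) mod 26 = 9 = J
  N(13) + T(19) = (13+19) mod 26 = 6 = G
  T(19) + R(17) = (19+17) mod 26 = 10 = K
  E(4) + I(8) = (4+8) mod 26 = 12 = M
  G(6) + B(1) = (6+1) mod 26 = 7 = H
  R(17) + T(19) = (17+19) mod 26 = 10 = K
  I(8) + R(17) = (8+17) mod 26 = 25 = Z
  T(19) + I(8) = (19+8) mod 26 = 1 = B
  Y(24) + B(1) = (24+1) mod 26 = 25 = Z
Ciphertext: JGKMHKZBZ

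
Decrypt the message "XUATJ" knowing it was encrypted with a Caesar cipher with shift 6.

Step 1: Reverse the shift by subtracting 6 from each letter position.
  X (position 23) -> position (23-6) mod 26 = 17 -> R
  U (position 20) -> position (20-6) mod 26 = 14 -> O
  A (position 0) -> position (0-6) mod 26 = 20 -> U
  T (position 19) -> position (19-6) mod 26 = 13 -> N
  J (position 9) -> position (9-6) mod 26 = 3 -> D
Decrypted message: ROUND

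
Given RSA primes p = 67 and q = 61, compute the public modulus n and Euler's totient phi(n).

Step 1: n = p * q = 67 * 61 = 4087.
Step 2: phi(n) = (p-1)(q-1) = 66 * 60 = 3960.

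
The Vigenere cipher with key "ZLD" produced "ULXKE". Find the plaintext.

Step 1: Extend key: ZLDZL
Step 2: Decrypt each letter (c - k) mod 26:
  U(20) - Z(25) = (20-25) mod 26 = 21 = V
  L(11) - L(11) = (11-11) mod 26 = 0 = A
  X(23) - D(3) = (23-3) mod 26 = 20 = U
  K(10) - Z(25) = (10-25) mod 26 = 11 = L
  E(4) - L(11) = (4-11) mod 26 = 19 = T
Plaintext: VAULT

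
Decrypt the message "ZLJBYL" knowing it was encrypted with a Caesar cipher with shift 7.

Step 1: Reverse the shift by subtracting 7 from each letter position.
  Z (position 25) -> position (25-7) mod 26 = 18 -> S
  L (position 11) -> position (11-7) mod 26 = 4 -> E
  J (position 9) -> position (9-7) mod 26 = 2 -> C
  B (position 1) -> position (1-7) mod 26 = 20 -> U
  Y (position 24) -> position (24-7) mod 26 = 17 -> R
  L (position 11) -> position (11-7) mod 26 = 4 -> E
Decrypted message: SECURE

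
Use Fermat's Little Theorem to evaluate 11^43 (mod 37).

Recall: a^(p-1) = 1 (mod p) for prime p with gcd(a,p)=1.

Step 1: Since 37 is prime, by Fermat's Little Theorem: 11^36 = 1 (mod 37).
Step 2: Reduce exponent: 43 mod 36 = 7.
Step 3: So 11^43 = 11^7 (mod 37).
Step 4: 11^7 mod 37 = 11.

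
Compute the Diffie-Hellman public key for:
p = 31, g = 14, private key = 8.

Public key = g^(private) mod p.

Step 1: A = g^a mod p = 14^8 mod 31.
  14^1 mod 31 = 14
  14^2 mod 31 = (14 * 14) mod 31 = 10
  14^3 mod 31 = (10 * 14) mod 31 = 16
  14^4 mod 31 = (16 * 14) mod 31 = 7
  14^5 mod 31 = (7 * 14) mod 31 = 5
  14^6 mod 31 = (5 * 14) mod 31 = 8
  14^7 mod 31 = (8 * 14) mod 31 = 19
  14^8 mod 31 = (19 * 14) mod 31 = 18
Result: A = 18.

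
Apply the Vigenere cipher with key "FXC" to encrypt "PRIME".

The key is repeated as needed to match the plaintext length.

Step 1: Repeat key to match plaintext length:
  Plaintext: PRIME
  Key:       FXCFX
Step 2: Encrypt each letter:
  P(15) + F(5) = (15+5) mod 26 = 20 = U
  R(17) + X(23) = (17+23) mod 26 = 14 = O
  I(8) + C(2) = (8+2) mod 26 = 10 = K
  M(12) + F(5) = (12+5) mod 26 = 17 = R
  E(4) + X(23) = (4+23) mod 26 = 1 = B
Ciphertext: UOKRB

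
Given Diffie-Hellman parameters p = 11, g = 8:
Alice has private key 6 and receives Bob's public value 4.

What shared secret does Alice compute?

Step 1: s = B^a mod p = 4^6 mod 11.
  4^1 mod 11 = 4
  4^2 mod 11 = (4 * 4) mod 11 = 5
  4^3 mod 11 = (5 * 4) mod 11 = 9
  4^4 mod 11 = (9 * 4) mod 11 = 3
  4^5 mod 11 = (3 * 4) mod 11 = 1
  4^6 mod 11 = (1 * 4) mod 11 = 4
Result: shared secret = 4.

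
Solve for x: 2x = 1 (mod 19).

Step 1: We need x such that 2 * x = 1 (mod 19).
Step 2: Using the extended Euclidean algorithm or trial:
  2 * 10 = 20 = 1 * 19 + 1.
Step 3: Since 20 mod 19 = 1, the inverse is x = 10.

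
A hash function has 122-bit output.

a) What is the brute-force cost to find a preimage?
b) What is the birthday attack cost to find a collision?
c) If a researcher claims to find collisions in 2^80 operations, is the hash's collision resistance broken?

Step 1: Preimage resistance requires brute-force of 2^122 operations.
Step 2: Collision resistance (birthday bound) = 2^(122/2) = 2^61.
Step 3: The claimed attack costs 2^80 operations.
Step 4: Since 2^80 >= 2^61, the claimed attack is no faster than the generic birthday attack, so this does not break collision resistance.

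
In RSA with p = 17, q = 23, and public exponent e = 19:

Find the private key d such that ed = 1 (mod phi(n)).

Step 1: n = 17 * 23 = 391.
Step 2: phi(n) = 16 * 22 = 352.
Step 3: Find d such that 19 * d = 1 (mod 352).
Step 4: d = 19^(-1) mod 352 = 315.
Verification: 19 * 315 = 5985 = 17 * 352 + 1.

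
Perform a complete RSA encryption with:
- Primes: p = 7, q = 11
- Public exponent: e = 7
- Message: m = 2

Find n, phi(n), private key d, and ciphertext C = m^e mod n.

Step 1: n = 7 * 11 = 77.
Step 2: phi(n) = (7-1)(11-1) = 6 * 10 = 60.
Step 3: Find d = 7^(-1) mod 60 = 43.
  Verify: 7 * 43 = 301 = 1 (mod 60).
Step 4: C = 2^7 mod 77 = 51.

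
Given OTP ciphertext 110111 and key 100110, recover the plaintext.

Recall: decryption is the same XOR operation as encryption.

Step 1: XOR ciphertext with key:
  Ciphertext: 110111
  Key:        100110
  XOR:        010001
Step 2: Plaintext = 010001 = 17 in decimal.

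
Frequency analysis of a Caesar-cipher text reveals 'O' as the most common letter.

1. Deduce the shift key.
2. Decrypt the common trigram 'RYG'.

Step 1: In English, 'E' is the most frequent letter (12.7%).
Step 2: The most frequent ciphertext letter is 'O' (position 14).
Step 3: Shift = (14 - 4) mod 26 = 10.
Step 4: Decrypt 'RYG' by shifting back 10:
  R -> H
  Y -> O
  G -> W
Step 5: 'RYG' decrypts to 'HOW'.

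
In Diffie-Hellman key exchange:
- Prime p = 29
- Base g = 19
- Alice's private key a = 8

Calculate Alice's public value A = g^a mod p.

Step 1: A = g^a mod p = 19^8 mod 29.
  19^1 mod 29 = 19
  19^2 mod 29 = (19 * 19) mod 29 = 13
  19^3 mod 29 = (13 * 19) mod 29 = 15
  19^4 mod 29 = (15 * 19) mod 29 = 24
  19^5 mod 29 = (24 * 19) mod 29 = 21
  19^6 mod 29 = (21 * 19) mod 29 = 22
  19^7 mod 29 = (22 * 19) mod 29 = 12
  19^8 mod 29 = (12 * 19) mod 29 = 25
Result: A = 25.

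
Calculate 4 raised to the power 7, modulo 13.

Step 1: Compute 4^7 mod 13 step by step, reducing modulo 13 at each step.
  4^1 mod 13 = 4
  4^2 mod 13 = (4 * 4) mod 13 = 3
  4^3 mod 13 = (3 * 4) mod 13 = 12
  4^4 mod 13 = (12 * 4) mod 13 = 9
  4^5 mod 13 = (9 * 4) mod 13 = 10
  4^6 mod 13 = (10 * 4) mod 13 = 1
  4^7 mod 13 = (1 * 4) mod 13 = 4
Step 2: Result = 4.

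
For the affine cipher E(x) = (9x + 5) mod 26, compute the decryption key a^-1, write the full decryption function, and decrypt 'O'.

Step 1: Find a^-1, the modular inverse of 9 mod 26.
Step 2: We need 9 * a^-1 = 1 (mod 26).
Step 3: 9 * 3 = 27 = 1 * 26 + 1, so a^-1 = 3.
Step 4: D(y) = 3(y - 5) mod 26.
Step 5: Apply to 'O' (y = 14): D(14) = 3 * (14 - 5) mod 26 = 3 * 9 mod 26 = 1 -> 'B'.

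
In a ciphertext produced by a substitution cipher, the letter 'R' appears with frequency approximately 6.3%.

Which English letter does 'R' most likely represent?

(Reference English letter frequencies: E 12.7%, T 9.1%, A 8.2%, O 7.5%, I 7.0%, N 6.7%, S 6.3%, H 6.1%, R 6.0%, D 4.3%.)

Step 1: The observed frequency is 6.3%.
Step 2: Compare with English frequencies:
  E: 12.7% (difference: 6.4%)
  T: 9.1% (difference: 2.8%)
  A: 8.2% (difference: 1.9%)
  O: 7.5% (difference: 1.2%)
  I: 7.0% (difference: 0.7%)
  N: 6.7% (difference: 0.4%)
  S: 6.3% (difference: 0.0%) <-- closest
  H: 6.1% (difference: 0.2%)
  R: 6.0% (difference: 0.3%)
  D: 4.3% (difference: 2.0%)
Step 3: 'R' most likely represents 'S' (frequency 6.3%).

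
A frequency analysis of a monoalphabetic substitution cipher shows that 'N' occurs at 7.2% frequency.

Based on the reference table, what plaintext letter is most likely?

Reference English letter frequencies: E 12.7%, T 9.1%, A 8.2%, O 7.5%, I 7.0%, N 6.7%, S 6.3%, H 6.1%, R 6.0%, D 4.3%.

Step 1: The observed frequency is 7.2%.
Step 2: Compare with English frequencies:
  E: 12.7% (difference: 5.5%)
  T: 9.1% (difference: 1.9%)
  A: 8.2% (difference: 1.0%)
  O: 7.5% (difference: 0.3%)
  I: 7.0% (difference: 0.2%) <-- closest
  N: 6.7% (difference: 0.5%)
  S: 6.3% (difference: 0.9%)
  H: 6.1% (difference: 1.1%)
  R: 6.0% (difference: 1.2%)
  D: 4.3% (difference: 2.9%)
Step 3: 'N' most likely represents 'I' (frequency 7.0%).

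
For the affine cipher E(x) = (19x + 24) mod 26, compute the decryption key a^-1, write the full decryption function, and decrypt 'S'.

Step 1: Find a^-1, the modular inverse of 19 mod 26.
Step 2: We need 19 * a^-1 = 1 (mod 26).
Step 3: 19 * 11 = 209 = 8 * 26 + 1, so a^-1 = 11.
Step 4: D(y) = 11(y - 24) mod 26.
Step 5: Apply to 'S' (y = 18): D(18) = 11 * (18 - 24) mod 26 = 11 * -6 mod 26 = 12 -> 'M'.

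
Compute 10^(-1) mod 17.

Step 1: We need x such that 10 * x = 1 (mod 17).
Step 2: Using the extended Euclidean algorithm or trial:
  10 * 12 = 120 = 7 * 17 + 1.
Step 3: Since 120 mod 17 = 1, the inverse is x = 12.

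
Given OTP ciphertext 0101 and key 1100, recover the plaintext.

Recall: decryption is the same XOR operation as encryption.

Step 1: XOR ciphertext with key:
  Ciphertext: 0101
  Key:        1100
  XOR:        1001
Step 2: Plaintext = 1001 = 9 in decimal.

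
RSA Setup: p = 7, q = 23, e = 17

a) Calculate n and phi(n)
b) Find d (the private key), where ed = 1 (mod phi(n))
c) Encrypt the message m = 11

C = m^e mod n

Step 1: n = 7 * 23 = 161.
Step 2: phi(n) = (7-1)(23-1) = 6 * 22 = 132.
Step 3: Find d = 17^(-1) mod 132 = 101.
  Verify: 17 * 101 = 1717 = 1 (mod 132).
Step 4: C = 11^17 mod 161 = 37.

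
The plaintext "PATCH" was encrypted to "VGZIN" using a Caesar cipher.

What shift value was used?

Step 1: Compare first letters: P (position 15) -> V (position 21).
Step 2: Shift = (21 - 15) mod 26 = 6.
The shift value is 6.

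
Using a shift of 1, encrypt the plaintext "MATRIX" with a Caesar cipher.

Step 1: For each letter, shift forward by 1 positions (mod 26).
  M (position 12) -> position (12+1) mod 26 = 13 -> N
  A (position 0) -> position (0+1) mod 26 = 1 -> B
  T (position 19) -> position (19+1) mod 26 = 20 -> U
  R (position 17) -> position (17+1) mod 26 = 18 -> S
  I (position 8) -> position (8+1) mod 26 = 9 -> J
  X (position 23) -> position (23+1) mod 26 = 24 -> Y
Result: NBUSJY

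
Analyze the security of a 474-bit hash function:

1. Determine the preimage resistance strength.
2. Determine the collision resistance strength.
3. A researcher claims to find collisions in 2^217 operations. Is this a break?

Step 1: Preimage resistance requires brute-force of 2^474 operations.
Step 2: Collision resistance (birthday bound) = 2^(474/2) = 2^237.
Step 3: The claimed attack costs 2^217 operations.
Step 4: Since 2^217 < 2^237, the claimed attack beats the generic birthday bound, so collision resistance is broken.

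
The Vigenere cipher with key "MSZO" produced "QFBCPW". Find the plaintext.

Step 1: Extend key: MSZOMS
Step 2: Decrypt each letter (c - k) mod 26:
  Q(16) - M(12) = (16-12) mod 26 = 4 = E
  F(5) - S(18) = (5-18) mod 26 = 13 = N
  B(1) - Z(25) = (1-25) mod 26 = 2 = C
  C(2) - O(14) = (2-14) mod 26 = 14 = O
  P(15) - M(12) = (15-12) mod 26 = 3 = D
  W(22) - S(18) = (22-18) mod 26 = 4 = E
Plaintext: ENCODE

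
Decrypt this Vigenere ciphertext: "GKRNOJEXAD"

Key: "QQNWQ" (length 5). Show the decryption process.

Step 1: Key 'QQNWQ' has length 5. Extended key: QQNWQQQNWQ
Step 2: Decrypt each position:
  G(6) - Q(16) = 16 = Q
  K(10) - Q(16) = 20 = U
  R(17) - N(13) = 4 = E
  N(13) - W(22) = 17 = R
  O(14) - Q(16) = 24 = Y
  J(9) - Q(16) = 19 = T
  E(4) - Q(16) = 14 = O
  X(23) - N(13) = 10 = K
  A(0) - W(22) = 4 = E
  D(3) - Q(16) = 13 = N
Plaintext: QUERYTOKEN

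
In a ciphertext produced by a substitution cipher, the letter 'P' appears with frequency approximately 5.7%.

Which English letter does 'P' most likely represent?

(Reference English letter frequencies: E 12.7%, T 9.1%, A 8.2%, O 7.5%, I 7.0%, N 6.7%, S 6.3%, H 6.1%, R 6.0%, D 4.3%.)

Step 1: The observed frequency is 5.7%.
Step 2: Compare with English frequencies:
  E: 12.7% (difference: 7.0%)
  T: 9.1% (difference: 3.4%)
  A: 8.2% (difference: 2.5%)
  O: 7.5% (difference: 1.8%)
  I: 7.0% (difference: 1.3%)
  N: 6.7% (difference: 1.0%)
  S: 6.3% (difference: 0.6%)
  H: 6.1% (difference: 0.4%)
  R: 6.0% (difference: 0.3%) <-- closest
  D: 4.3% (difference: 1.4%)
Step 3: 'P' most likely represents 'R' (frequency 6.0%).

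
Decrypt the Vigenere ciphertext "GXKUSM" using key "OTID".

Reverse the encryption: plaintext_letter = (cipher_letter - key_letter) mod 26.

Step 1: Extend key: OTIDOT
Step 2: Decrypt each letter (c - k) mod 26:
  G(6) - O(14) = (6-14) mod 26 = 18 = S
  X(23) - T(19) = (23-19) mod 26 = 4 = E
  K(10) - I(8) = (10-8) mod 26 = 2 = C
  U(20) - D(3) = (20-3) mod 26 = 17 = R
  S(18) - O(14) = (18-14) mod 26 = 4 = E
  M(12) - T(19) = (12-19) mod 26 = 19 = T
Plaintext: SECRET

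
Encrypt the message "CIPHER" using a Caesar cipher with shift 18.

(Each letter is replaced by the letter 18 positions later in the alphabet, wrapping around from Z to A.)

Step 1: For each letter, shift forward by 18 positions (mod 26).
  C (position 2) -> position (2+18) mod 26 = 20 -> U
  I (position 8) -> position (8+18) mod 26 = 0 -> A
  P (position 15) -> position (15+18) mod 26 = 7 -> H
  H (position 7) -> position (7+18) mod 26 = 25 -> Z
  E (position 4) -> position (4+18) mod 26 = 22 -> W
  R (position 17) -> position (17+18) mod 26 = 9 -> J
Result: UAHZWJ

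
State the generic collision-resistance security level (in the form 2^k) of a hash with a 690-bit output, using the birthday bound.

Step 1: The birthday paradox gives collision probability ~50% after sqrt(2^n) = 2^(n/2) hashes.
Step 2: For 690-bit output: 2^(690/2) = 2^345.
Step 3: Approximately 2^345 hash computations needed.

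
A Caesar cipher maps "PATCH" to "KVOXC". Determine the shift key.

Step 1: Compare first letters: P (position 15) -> K (position 10).
Step 2: Shift = (10 - 15) mod 26 = 21.
The shift value is 21.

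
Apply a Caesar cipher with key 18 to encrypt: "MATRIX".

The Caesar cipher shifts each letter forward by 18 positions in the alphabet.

Step 1: For each letter, shift forward by 18 positions (mod 26).
  M (position 12) -> position (12+18) mod 26 = 4 -> E
  A (position 0) -> position (0+18) mod 26 = 18 -> S
  T (position 19) -> position (19+18) mod 26 = 11 -> L
  R (position 17) -> position (17+18) mod 26 = 9 -> J
  I (position 8) -> position (8+18) mod 26 = 0 -> A
  X (position 23) -> position (23+18) mod 26 = 15 -> P
Result: ESLJAP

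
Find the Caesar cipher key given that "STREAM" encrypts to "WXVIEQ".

Step 1: Compare first letters: S (position 18) -> W (position 22).
Step 2: Shift = (22 - 18) mod 26 = 4.
The shift value is 4.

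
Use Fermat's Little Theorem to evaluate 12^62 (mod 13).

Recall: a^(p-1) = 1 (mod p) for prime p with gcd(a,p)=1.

Step 1: Since 13 is prime, by Fermat's Little Theorem: 12^12 = 1 (mod 13).
Step 2: Reduce exponent: 62 mod 12 = 2.
Step 3: So 12^62 = 12^2 (mod 13).
Step 4: 12^2 mod 13 = 1.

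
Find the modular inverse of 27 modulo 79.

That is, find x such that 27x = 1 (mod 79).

Step 1: We need x such that 27 * x = 1 (mod 79).
Step 2: Using the extended Euclidean algorithm or trial:
  27 * 41 = 1107 = 14 * 79 + 1.
Step 3: Since 1107 mod 79 = 1, the inverse is x = 41.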